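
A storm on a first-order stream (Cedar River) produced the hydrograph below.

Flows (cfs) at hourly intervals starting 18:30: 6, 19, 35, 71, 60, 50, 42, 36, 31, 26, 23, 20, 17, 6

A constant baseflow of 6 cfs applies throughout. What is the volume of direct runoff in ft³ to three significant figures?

Direct-runoff ordinates (Q − Q_b): 0.0, 13.0, 29.0, 65.0, 54.0, 44.0, 36.0, 30.0, 25.0, 20.0, 17.0, 14.0, 11.0, 0.0 cfs.
ΣQ_DR = 358.0 cfs.
With Δt = 1 h = 3600 s, V = ΣQ_DR · Δt = 358.0 × 3600 = 1.29 × 10^6 ft³.

V ≈ 1.29 × 10^6 ft³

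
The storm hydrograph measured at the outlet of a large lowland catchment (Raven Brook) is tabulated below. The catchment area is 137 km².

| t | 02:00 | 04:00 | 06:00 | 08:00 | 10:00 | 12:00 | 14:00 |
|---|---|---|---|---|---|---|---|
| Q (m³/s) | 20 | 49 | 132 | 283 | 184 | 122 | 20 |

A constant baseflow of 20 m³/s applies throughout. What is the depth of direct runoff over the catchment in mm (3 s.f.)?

d ≈ 35.2 mm

Direct runoff: 0.0, 29.0, 112.0, 263.0, 164.0, 102.0, 0.0 m³/s; ΣQ_DR = 670.0 m³/s.
V = ΣQ_DR · Δt = 670.0 × 7200 s = 4.824 × 10^6 m³.
Over A = 137 km², depth = V / A = 35.2 mm.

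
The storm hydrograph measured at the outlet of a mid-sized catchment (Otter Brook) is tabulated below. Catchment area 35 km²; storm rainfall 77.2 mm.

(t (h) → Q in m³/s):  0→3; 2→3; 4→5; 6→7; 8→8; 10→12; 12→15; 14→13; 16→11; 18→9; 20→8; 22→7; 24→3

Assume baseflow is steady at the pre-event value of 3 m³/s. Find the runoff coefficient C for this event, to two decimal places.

ΣQ_DR = 65.00 m³/s; V = ΣQ_DR·Δt = 4.680 × 10^5 m³.
Runoff depth d = V / A = 13.37 mm.
C = d / P = 13.37 / 77.2 = 0.17.

C ≈ 0.17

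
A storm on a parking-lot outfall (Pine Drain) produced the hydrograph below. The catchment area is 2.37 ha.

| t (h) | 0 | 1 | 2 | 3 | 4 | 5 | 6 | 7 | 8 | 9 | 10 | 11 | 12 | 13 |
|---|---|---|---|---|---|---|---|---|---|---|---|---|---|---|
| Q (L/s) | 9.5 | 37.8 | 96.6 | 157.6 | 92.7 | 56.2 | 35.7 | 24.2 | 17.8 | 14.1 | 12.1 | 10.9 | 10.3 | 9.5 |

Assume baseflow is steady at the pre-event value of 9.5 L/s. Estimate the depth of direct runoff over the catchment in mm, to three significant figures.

Direct runoff: 0.0, 28.3, 87.1, 148.1, 83.2, 46.7, 26.2, 14.7, 8.3, 4.6, 2.6, 1.4, 0.8, 0.0 L/s; ΣQ_DR = 452.0 L/s.
V = ΣQ_DR · Δt = 452.0 × 3600 s = 1.627 × 10^6 L.
Over A = 2.37 ha, depth = V / A = 68.7 mm.

d ≈ 68.7 mm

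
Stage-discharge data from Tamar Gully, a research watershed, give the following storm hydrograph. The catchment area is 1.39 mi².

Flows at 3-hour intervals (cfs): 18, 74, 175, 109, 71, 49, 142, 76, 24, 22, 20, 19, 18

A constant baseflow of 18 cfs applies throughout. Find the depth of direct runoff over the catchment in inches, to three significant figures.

d ≈ 1.95 in

Direct runoff: 0.0, 56.0, 157.0, 91.0, 53.0, 31.0, 124.0, 58.0, 6.0, 4.0, 2.0, 1.0, 0.0 cfs; ΣQ_DR = 583.0 cfs.
V = ΣQ_DR · Δt = 583.0 × 10800 s = 6.296 × 10^6 ft³.
Over A = 1.39 mi², depth = V / A = 1.95 in.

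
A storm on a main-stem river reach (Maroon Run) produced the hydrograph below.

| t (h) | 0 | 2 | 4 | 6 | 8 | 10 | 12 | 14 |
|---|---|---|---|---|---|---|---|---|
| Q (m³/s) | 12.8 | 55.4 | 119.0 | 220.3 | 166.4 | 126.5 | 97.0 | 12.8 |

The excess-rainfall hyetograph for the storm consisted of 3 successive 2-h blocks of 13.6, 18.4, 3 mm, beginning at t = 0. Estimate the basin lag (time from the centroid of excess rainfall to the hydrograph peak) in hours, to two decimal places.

t_L ≈ 3.61 h

Centroid of excess rainfall: t_c = Σ P_i·t̄_i / ΣP_i = 2.3943 h (block centres at 1, 3, 5 h).
Hydrograph peak occurs at t = 6 h, so basin lag t_L = 6 − 2.3943 = 3.61 h.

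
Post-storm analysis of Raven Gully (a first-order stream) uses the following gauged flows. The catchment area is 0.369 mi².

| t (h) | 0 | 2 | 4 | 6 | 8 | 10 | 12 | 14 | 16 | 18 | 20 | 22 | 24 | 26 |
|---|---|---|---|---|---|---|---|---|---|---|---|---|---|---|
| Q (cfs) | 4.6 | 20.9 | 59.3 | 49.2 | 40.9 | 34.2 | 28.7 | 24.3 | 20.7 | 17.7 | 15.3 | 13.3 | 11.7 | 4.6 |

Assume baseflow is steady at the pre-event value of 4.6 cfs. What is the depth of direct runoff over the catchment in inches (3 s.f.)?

Direct runoff: 0.0, 16.3, 54.7, 44.6, 36.3, 29.6, 24.1, 19.7, 16.1, 13.1, 10.7, 8.7, 7.1, 0.0 cfs; ΣQ_DR = 281.0 cfs.
V = ΣQ_DR · Δt = 281.0 × 7200 s = 2.023 × 10^6 ft³.
Over A = 0.369 mi², depth = V / A = 2.36 in.

d ≈ 2.36 in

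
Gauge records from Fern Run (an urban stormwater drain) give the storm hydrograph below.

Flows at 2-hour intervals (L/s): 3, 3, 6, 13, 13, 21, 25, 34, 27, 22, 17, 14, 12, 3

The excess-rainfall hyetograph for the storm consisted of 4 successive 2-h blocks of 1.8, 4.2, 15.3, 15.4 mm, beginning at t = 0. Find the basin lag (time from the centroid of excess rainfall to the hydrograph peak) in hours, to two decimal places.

t_L ≈ 8.59 h

Centroid of excess rainfall: t_c = Σ P_i·t̄_i / ΣP_i = 5.4142 h (block centres at 1, 3, 5, 7 h).
Hydrograph peak occurs at t = 14 h, so basin lag t_L = 14 − 5.4142 = 8.59 h.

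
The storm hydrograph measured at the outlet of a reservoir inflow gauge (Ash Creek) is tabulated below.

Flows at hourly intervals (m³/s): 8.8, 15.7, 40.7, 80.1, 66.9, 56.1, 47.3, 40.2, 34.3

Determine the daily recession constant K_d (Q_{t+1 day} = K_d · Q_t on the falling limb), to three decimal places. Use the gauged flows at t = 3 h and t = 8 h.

Between t = 3 h and t = 8 h the flow falls from 80.1 to 34.3 m³/s over 5×1 h = 5 h.
Per-interval ratio K = (34.3/80.1)^(1/5) = 0.8440; K_d = K^(24/1) = 0.017.

K_d ≈ 0.017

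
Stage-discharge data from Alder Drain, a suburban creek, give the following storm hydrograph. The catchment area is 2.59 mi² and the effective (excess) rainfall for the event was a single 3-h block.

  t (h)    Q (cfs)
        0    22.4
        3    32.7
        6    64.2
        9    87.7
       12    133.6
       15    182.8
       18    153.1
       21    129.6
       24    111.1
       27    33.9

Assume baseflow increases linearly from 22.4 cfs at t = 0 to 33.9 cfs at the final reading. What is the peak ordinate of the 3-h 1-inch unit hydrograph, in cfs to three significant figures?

U_p ≈ 128 cfs

Direct runoff: 0.00, 9.02, 39.24, 61.47, 106.09, 154.01, 123.03, 98.26, 78.48, 0.00 cfs; ΣQ_DR = 669.6 cfs, peak = 154.01 cfs.
Runoff depth d = ΣQ_DR·Δt / A = 669.6 × 10800 / (2.59 mi²) = 1.202 in.
The 1-inch UH is the DRH scaled by (1 in)/d, so U_p = 154.01 × 1/1.202 = 128 cfs.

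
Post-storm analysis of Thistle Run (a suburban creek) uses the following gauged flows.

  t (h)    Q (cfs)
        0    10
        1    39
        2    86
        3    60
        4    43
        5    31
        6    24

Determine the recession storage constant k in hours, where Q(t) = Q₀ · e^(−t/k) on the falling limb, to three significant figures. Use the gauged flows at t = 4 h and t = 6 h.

On the falling limb, Q drops from 43 to 24 cfs between t = 4 h and t = 6 h (Δt = 2 h).
k = −Δt / ln(Q₂/Q₁) = −2 / ln(24/43) = 3.43 h.

k ≈ 3.43 h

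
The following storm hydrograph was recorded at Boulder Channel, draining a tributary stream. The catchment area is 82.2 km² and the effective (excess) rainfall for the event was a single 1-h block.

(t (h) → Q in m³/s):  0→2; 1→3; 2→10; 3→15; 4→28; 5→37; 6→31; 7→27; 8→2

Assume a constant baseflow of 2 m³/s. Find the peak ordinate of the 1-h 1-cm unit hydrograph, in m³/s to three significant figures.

U_p ≈ 58.3 m³/s

Direct runoff: 0.0, 1.0, 8.0, 13.0, 26.0, 35.0, 29.0, 25.0, 0.0 m³/s; ΣQ_DR = 137.0 m³/s, peak = 35.0 m³/s.
Runoff depth d = ΣQ_DR·Δt / A = 137.0 × 3600 / (82.2 km²) = 6.000 mm.
The 1-cm UH is the DRH scaled by (10 mm)/d, so U_p = 35.0 × 10/6.000 = 58.3 m³/s.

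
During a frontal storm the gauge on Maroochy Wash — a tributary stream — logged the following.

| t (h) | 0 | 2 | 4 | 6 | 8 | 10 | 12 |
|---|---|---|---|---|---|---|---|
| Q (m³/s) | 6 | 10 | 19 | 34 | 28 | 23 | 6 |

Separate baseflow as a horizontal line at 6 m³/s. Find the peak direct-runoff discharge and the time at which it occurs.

Q_p = 28.0 m³/s at t = 6 h

Subtracting baseflow gives direct-runoff ordinates: 0.0, 4.0, 13.0, 28.0, 22.0, 17.0, 0.0 m³/s.
The maximum is 28.0 m³/s, occurring at the reading for t = 6 h.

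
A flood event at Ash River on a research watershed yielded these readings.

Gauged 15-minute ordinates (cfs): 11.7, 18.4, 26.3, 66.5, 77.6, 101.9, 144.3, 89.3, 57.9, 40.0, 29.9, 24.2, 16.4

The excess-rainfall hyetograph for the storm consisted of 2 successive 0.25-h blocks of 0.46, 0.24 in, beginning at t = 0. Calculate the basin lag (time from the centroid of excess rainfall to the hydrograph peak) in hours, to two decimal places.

Centroid of excess rainfall: t_c = Σ P_i·t̄_i / ΣP_i = 0.2107 h (block centres at 0.125, 0.375 h).
Hydrograph peak occurs at t = 1.5 h, so basin lag t_L = 1.5 − 0.2107 = 1.29 h.

t_L ≈ 1.29 h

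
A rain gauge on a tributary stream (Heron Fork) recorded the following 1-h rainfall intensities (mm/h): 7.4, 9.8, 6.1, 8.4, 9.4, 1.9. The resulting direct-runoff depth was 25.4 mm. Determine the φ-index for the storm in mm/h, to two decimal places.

Only the 5 blocks with intensity above φ contribute runoff: 7.4, 9.8, 6.1, 8.4, 9.4 mm/h.
Σ(I−φ)·Δt = d  ⇒  (7.4+9.8+6.1+8.4+9.4 − 5φ)·1 = 25.4
φ = (41.10 − 25.4/1) / 5 = 3.14 mm/h.

φ ≈ 3.14 mm/h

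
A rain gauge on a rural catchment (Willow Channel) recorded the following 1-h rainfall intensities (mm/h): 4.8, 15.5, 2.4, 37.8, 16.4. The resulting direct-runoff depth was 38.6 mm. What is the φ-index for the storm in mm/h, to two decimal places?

φ ≈ 10.37 mm/h

Only the 3 blocks with intensity above φ contribute runoff: 15.5, 37.8, 16.4 mm/h.
Σ(I−φ)·Δt = d  ⇒  (15.5+37.8+16.4 − 3φ)·1 = 38.6
φ = (69.70 − 38.6/1) / 3 = 10.37 mm/h.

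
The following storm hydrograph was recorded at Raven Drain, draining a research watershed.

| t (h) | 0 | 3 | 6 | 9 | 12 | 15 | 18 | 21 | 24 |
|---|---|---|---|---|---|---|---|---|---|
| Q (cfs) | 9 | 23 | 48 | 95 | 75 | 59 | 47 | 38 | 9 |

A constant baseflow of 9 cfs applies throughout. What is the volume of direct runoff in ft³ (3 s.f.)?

Direct-runoff ordinates (Q − Q_b): 0.0, 14.0, 39.0, 86.0, 66.0, 50.0, 38.0, 29.0, 0.0 cfs.
ΣQ_DR = 322.0 cfs.
With Δt = 3 h = 10800 s, V = ΣQ_DR · Δt = 322.0 × 10800 = 3.48 × 10^6 ft³.

V ≈ 3.48 × 10^6 ft³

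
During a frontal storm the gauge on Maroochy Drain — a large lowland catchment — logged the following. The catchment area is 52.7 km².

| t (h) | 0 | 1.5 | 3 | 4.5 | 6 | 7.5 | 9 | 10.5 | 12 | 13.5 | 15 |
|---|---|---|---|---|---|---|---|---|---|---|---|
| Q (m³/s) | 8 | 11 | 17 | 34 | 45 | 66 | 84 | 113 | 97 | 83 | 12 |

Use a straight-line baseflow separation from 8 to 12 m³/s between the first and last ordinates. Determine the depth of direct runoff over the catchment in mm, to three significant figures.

Direct runoff: 0.00, 2.60, 8.20, 24.80, 35.40, 56.00, 73.60, 102.20, 85.80, 71.40, 0.00 m³/s; ΣQ_DR = 460.0 m³/s.
V = ΣQ_DR · Δt = 460.0 × 5400 s = 2.484 × 10^6 m³.
Over A = 52.7 km², depth = V / A = 47.1 mm.

d ≈ 47.1 mm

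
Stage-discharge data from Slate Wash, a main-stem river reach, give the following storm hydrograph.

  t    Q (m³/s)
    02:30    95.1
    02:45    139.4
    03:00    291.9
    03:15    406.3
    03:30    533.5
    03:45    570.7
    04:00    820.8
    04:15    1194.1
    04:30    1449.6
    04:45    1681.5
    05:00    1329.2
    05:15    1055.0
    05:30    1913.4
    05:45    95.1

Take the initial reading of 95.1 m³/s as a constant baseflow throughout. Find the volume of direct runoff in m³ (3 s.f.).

V ≈ 9.22 × 10^6 m³

Direct-runoff ordinates (Q − Q_b): 0.0, 44.3, 196.8, 311.2, 438.4, 475.6, 725.7, 1099.0, 1354.5, 1586.4, 1234.1, 959.9, 1818.3, 0.0 m³/s.
ΣQ_DR = 10240 m³/s.
With Δt = 0.25 h = 900 s, V = ΣQ_DR · Δt = 10240 × 900 = 9.22 × 10^6 m³.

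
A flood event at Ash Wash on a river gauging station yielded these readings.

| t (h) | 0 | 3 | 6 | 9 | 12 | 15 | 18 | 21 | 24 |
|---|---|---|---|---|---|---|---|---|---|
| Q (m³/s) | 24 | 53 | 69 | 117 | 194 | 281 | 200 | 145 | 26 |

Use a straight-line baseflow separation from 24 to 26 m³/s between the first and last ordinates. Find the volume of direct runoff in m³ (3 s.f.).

V ≈ 9.55 × 10^6 m³

Direct-runoff ordinates (Q − Q_b): 0.00, 28.75, 44.50, 92.25, 169.00, 255.75, 174.50, 119.25, 0.00 m³/s.
ΣQ_DR = 884.0 m³/s.
With Δt = 3 h = 10800 s, V = ΣQ_DR · Δt = 884.0 × 10800 = 9.55 × 10^6 m³.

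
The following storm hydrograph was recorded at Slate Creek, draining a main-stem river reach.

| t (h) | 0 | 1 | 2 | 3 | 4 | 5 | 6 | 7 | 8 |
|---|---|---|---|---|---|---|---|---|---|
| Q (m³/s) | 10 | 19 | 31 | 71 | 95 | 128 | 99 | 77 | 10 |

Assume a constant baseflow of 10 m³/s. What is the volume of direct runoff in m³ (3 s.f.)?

V ≈ 1.62 × 10^6 m³

Direct-runoff ordinates (Q − Q_b): 0.0, 9.0, 21.0, 61.0, 85.0, 118.0, 89.0, 67.0, 0.0 m³/s.
ΣQ_DR = 450.0 m³/s.
With Δt = 1 h = 3600 s, V = ΣQ_DR · Δt = 450.0 × 3600 = 1.62 × 10^6 m³.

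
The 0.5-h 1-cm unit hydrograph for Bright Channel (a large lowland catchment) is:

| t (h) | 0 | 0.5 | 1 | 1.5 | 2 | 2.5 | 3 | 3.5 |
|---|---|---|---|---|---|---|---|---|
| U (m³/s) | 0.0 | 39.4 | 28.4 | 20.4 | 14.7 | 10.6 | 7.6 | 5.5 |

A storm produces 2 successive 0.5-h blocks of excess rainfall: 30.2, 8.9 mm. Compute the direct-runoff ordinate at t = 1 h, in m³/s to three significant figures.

By discrete convolution, Q_j = Σ (P_i / 10 mm) · U_{j−i}.
At t = 1 h (j=2): Q = (30.2/10)·28.4 + (8.9/10)·39.4 = 121 m³/s.

Q ≈ 121 m³/s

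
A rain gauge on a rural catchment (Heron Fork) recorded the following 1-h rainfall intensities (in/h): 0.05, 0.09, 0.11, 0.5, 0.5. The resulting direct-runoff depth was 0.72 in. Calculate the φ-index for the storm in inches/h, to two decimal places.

Only the 2 blocks with intensity above φ contribute runoff: 0.5, 0.5 in/h.
Σ(I−φ)·Δt = d  ⇒  (0.5+0.5 − 2φ)·1 = 0.72
φ = (1.000 − 0.72/1) / 2 = 0.14 in/h.

φ ≈ 0.14 in/h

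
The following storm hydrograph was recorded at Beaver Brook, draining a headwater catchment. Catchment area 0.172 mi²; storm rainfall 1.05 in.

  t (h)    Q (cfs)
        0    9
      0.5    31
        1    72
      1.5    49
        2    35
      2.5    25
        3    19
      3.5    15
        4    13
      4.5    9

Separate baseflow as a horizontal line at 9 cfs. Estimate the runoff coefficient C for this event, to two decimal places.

C ≈ 0.80

ΣQ_DR = 187.0 cfs; V = ΣQ_DR·Δt = 3.366 × 10^5 ft³.
Runoff depth d = V / A = 0.8424 in.
C = d / P = 0.8424 / 1.05 = 0.80.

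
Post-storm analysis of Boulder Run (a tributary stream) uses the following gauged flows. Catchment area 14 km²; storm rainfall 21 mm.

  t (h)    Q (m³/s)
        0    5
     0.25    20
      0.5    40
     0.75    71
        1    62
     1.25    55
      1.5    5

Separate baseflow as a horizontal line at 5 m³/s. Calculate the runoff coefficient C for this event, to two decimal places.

C ≈ 0.68

ΣQ_DR = 223.0 m³/s; V = ΣQ_DR·Δt = 2.007 × 10^5 m³.
Runoff depth d = V / A = 14.34 mm.
C = d / P = 14.34 / 21 = 0.68.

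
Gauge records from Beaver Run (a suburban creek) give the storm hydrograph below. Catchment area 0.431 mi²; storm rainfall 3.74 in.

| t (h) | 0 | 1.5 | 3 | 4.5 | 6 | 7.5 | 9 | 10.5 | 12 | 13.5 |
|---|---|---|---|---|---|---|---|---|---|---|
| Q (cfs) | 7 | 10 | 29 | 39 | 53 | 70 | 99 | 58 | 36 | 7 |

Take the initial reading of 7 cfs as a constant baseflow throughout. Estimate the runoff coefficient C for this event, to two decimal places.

ΣQ_DR = 338.0 cfs; V = ΣQ_DR·Δt = 1.825 × 10^6 ft³.
Runoff depth d = V / A = 1.823 in.
C = d / P = 1.823 / 3.74 = 0.49.

C ≈ 0.49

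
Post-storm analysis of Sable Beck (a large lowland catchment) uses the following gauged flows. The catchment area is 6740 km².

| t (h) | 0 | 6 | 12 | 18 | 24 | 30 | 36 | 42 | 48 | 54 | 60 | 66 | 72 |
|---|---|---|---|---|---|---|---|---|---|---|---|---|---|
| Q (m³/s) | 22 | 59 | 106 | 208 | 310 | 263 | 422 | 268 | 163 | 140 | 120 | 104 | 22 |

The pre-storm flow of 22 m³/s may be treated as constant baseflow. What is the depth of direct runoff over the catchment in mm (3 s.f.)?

Direct runoff: 0.0, 37.0, 84.0, 186.0, 288.0, 241.0, 400.0, 246.0, 141.0, 118.0, 98.0, 82.0, 0.0 m³/s; ΣQ_DR = 1921 m³/s.
V = ΣQ_DR · Δt = 1921 × 21600 s = 4.149 × 10^7 m³.
Over A = 6740 km², depth = V / A = 6.16 mm.

d ≈ 6.16 mm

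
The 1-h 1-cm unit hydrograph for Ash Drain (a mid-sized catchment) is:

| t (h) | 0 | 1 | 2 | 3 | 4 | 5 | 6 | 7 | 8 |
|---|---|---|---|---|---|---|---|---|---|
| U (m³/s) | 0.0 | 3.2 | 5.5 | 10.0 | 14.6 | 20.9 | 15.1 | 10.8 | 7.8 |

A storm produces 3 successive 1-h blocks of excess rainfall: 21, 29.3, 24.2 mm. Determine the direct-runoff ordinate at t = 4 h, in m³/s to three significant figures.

By discrete convolution, Q_j = Σ (P_i / 10 mm) · U_{j−i}.
At t = 4 h (j=4): Q = (21/10)·14.6 + (29.3/10)·10.0 + (24.2/10)·5.5 = 73.3 m³/s.

Q ≈ 73.3 m³/s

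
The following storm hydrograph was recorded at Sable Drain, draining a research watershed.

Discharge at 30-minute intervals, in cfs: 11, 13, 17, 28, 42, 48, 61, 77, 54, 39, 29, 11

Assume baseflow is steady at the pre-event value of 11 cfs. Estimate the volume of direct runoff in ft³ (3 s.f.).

Direct-runoff ordinates (Q − Q_b): 0.0, 2.0, 6.0, 17.0, 31.0, 37.0, 50.0, 66.0, 43.0, 28.0, 18.0, 0.0 cfs.
ΣQ_DR = 298.0 cfs.
With Δt = 0.5 h = 1800 s, V = ΣQ_DR · Δt = 298.0 × 1800 = 5.36 × 10^5 ft³.

V ≈ 5.36 × 10^5 ft³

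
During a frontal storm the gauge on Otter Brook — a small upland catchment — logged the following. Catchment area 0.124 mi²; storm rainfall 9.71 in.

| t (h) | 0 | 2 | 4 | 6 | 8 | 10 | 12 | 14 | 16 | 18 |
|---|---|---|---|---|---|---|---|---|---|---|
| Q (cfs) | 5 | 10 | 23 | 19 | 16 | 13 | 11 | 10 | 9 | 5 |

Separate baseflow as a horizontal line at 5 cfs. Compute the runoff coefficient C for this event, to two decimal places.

C ≈ 0.18

ΣQ_DR = 71.00 cfs; V = ΣQ_DR·Δt = 5.112 × 10^5 ft³.
Runoff depth d = V / A = 1.775 in.
C = d / P = 1.775 / 9.71 = 0.18.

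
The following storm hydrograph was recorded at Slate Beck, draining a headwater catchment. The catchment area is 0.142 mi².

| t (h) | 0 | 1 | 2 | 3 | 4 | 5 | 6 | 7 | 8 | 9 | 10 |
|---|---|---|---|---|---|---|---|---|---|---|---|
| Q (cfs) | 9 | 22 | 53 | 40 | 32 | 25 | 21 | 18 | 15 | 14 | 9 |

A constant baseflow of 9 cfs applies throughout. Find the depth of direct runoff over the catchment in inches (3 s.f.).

Direct runoff: 0.0, 13.0, 44.0, 31.0, 23.0, 16.0, 12.0, 9.0, 6.0, 5.0, 0.0 cfs; ΣQ_DR = 159.0 cfs.
V = ΣQ_DR · Δt = 159.0 × 3600 s = 5.724 × 10^5 ft³.
Over A = 0.142 mi², depth = V / A = 1.74 in.

d ≈ 1.74 in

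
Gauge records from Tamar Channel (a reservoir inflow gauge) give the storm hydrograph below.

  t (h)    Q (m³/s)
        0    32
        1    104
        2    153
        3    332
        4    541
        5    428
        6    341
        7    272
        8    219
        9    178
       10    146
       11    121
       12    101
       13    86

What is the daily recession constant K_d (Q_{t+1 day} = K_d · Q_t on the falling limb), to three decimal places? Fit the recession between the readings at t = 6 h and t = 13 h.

Between t = 6 h and t = 13 h the flow falls from 341 to 86 m³/s over 7×1 h = 7 h.
Per-interval ratio K = (86/341)^(1/7) = 0.8214; K_d = K^(24/1) = 0.009.

K_d ≈ 0.009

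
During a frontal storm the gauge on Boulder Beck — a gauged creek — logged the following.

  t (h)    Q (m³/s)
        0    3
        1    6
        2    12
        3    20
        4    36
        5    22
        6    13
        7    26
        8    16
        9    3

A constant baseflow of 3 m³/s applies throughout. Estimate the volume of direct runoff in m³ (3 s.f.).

V ≈ 4.57 × 10^5 m³

Direct-runoff ordinates (Q − Q_b): 0.0, 3.0, 9.0, 17.0, 33.0, 19.0, 10.0, 23.0, 13.0, 0.0 m³/s.
ΣQ_DR = 127.0 m³/s.
With Δt = 1 h = 3600 s, V = ΣQ_DR · Δt = 127.0 × 3600 = 4.57 × 10^5 m³.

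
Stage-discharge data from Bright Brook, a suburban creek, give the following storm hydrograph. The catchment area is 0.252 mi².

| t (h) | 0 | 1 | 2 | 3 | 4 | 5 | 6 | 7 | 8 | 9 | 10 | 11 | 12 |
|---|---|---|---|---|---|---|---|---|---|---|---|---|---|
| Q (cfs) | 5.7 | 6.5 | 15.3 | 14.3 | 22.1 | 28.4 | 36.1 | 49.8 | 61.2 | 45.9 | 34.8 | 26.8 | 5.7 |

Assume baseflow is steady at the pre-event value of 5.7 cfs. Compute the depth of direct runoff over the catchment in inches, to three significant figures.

Direct runoff: 0.0, 0.8, 9.6, 8.6, 16.4, 22.7, 30.4, 44.1, 55.5, 40.2, 29.1, 21.1, 0.0 cfs; ΣQ_DR = 278.5 cfs.
V = ΣQ_DR · Δt = 278.5 × 3600 s = 1.003 × 10^6 ft³.
Over A = 0.252 mi², depth = V / A = 1.71 in.

d ≈ 1.71 in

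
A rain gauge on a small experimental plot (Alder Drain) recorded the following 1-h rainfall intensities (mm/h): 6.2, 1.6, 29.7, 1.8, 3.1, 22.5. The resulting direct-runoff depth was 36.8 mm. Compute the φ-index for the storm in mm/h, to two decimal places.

φ ≈ 7.70 mm/h

Only the 2 blocks with intensity above φ contribute runoff: 29.7, 22.5 mm/h.
Σ(I−φ)·Δt = d  ⇒  (29.7+22.5 − 2φ)·1 = 36.8
φ = (52.20 − 36.8/1) / 2 = 7.70 mm/h.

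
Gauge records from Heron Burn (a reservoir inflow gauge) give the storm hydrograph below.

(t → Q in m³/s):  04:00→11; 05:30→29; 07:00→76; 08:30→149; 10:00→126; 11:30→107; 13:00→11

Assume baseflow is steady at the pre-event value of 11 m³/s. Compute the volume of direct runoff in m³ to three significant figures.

V ≈ 2.33 × 10^6 m³

Direct-runoff ordinates (Q − Q_b): 0.0, 18.0, 65.0, 138.0, 115.0, 96.0, 0.0 m³/s.
ΣQ_DR = 432.0 m³/s.
With Δt = 1.5 h = 5400 s, V = ΣQ_DR · Δt = 432.0 × 5400 = 2.33 × 10^6 m³.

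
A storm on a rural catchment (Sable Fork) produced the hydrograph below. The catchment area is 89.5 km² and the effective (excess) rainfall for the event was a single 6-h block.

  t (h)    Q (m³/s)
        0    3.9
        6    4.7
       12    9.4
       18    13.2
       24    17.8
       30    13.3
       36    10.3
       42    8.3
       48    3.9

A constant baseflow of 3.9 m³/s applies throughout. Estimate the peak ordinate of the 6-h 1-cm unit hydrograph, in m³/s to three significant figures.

Direct runoff: 0.0, 0.8, 5.5, 9.3, 13.9, 9.4, 6.4, 4.4, 0.0 m³/s; ΣQ_DR = 49.70 m³/s, peak = 13.9 m³/s.
Runoff depth d = ΣQ_DR·Δt / A = 49.70 × 21600 / (89.5 km²) = 11.99 mm.
The 1-cm UH is the DRH scaled by (10 mm)/d, so U_p = 13.9 × 10/11.99 = 11.6 m³/s.

U_p ≈ 11.6 m³/s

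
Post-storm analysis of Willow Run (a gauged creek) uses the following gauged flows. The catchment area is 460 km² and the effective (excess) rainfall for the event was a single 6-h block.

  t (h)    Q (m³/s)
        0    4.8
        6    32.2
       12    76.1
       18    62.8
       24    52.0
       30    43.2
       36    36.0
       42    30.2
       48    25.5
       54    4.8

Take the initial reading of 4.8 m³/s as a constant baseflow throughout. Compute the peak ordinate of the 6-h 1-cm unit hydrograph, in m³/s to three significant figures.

Direct runoff: 0.0, 27.4, 71.3, 58.0, 47.2, 38.4, 31.2, 25.4, 20.7, 0.0 m³/s; ΣQ_DR = 319.6 m³/s, peak = 71.3 m³/s.
Runoff depth d = ΣQ_DR·Δt / A = 319.6 × 21600 / (460 km²) = 15.01 mm.
The 1-cm UH is the DRH scaled by (10 mm)/d, so U_p = 71.3 × 10/15.01 = 47.5 m³/s.

U_p ≈ 47.5 m³/s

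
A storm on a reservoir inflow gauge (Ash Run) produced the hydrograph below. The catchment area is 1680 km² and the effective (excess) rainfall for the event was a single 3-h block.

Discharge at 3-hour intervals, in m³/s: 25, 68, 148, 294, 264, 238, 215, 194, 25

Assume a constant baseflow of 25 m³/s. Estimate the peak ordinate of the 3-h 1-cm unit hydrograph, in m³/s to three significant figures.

Direct runoff: 0.0, 43.0, 123.0, 269.0, 239.0, 213.0, 190.0, 169.0, 0.0 m³/s; ΣQ_DR = 1246 m³/s, peak = 269.0 m³/s.
Runoff depth d = ΣQ_DR·Δt / A = 1246 × 10800 / (1680 km²) = 8.010 mm.
The 1-cm UH is the DRH scaled by (10 mm)/d, so U_p = 269.0 × 10/8.010 = 336 m³/s.

U_p ≈ 336 m³/s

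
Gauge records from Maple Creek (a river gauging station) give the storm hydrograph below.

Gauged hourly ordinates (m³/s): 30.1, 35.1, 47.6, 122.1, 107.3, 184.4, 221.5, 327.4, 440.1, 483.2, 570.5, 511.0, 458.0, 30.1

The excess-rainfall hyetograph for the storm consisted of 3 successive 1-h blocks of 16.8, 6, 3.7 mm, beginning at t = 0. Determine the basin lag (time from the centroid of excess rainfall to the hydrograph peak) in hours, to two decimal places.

Centroid of excess rainfall: t_c = Σ P_i·t̄_i / ΣP_i = 1.0057 h (block centres at 0.5, 1.5, 2.5 h).
Hydrograph peak occurs at t = 10 h, so basin lag t_L = 10 − 1.0057 = 8.99 h.

t_L ≈ 8.99 h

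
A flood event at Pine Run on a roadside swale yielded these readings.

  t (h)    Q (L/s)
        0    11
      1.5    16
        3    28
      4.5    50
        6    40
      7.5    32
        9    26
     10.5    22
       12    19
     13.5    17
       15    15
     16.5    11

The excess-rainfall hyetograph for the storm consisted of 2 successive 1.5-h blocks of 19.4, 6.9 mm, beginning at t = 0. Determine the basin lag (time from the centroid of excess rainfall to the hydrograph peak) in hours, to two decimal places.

t_L ≈ 3.36 h

Centroid of excess rainfall: t_c = Σ P_i·t̄_i / ΣP_i = 1.1435 h (block centres at 0.75, 2.25 h).
Hydrograph peak occurs at t = 4.5 h, so basin lag t_L = 4.5 − 1.1435 = 3.36 h.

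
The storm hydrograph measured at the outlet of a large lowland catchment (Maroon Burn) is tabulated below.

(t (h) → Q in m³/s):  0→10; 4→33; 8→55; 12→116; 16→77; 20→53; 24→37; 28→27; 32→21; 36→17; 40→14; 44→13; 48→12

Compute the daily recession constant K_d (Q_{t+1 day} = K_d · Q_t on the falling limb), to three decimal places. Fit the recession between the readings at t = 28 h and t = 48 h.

Between t = 28 h and t = 48 h the flow falls from 27 to 12 m³/s over 5×4 h = 20 h.
Per-interval ratio K = (12/27)^(1/5) = 0.8503; K_d = K^(24/4) = 0.378.

K_d ≈ 0.378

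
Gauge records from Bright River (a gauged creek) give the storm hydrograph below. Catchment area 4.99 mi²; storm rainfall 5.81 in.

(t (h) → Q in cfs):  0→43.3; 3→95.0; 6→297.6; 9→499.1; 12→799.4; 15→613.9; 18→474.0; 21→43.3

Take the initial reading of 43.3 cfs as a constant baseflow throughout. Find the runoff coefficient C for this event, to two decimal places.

C ≈ 0.40

ΣQ_DR = 2519 cfs; V = ΣQ_DR·Δt = 2.721 × 10^7 ft³.
Runoff depth d = V / A = 2.347 in.
C = d / P = 2.347 / 5.81 = 0.40.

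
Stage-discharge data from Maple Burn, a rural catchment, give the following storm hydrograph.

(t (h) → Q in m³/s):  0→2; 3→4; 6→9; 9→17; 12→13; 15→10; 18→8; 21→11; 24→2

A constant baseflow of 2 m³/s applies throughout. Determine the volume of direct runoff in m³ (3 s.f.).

Direct-runoff ordinates (Q − Q_b): 0.0, 2.0, 7.0, 15.0, 11.0, 8.0, 6.0, 9.0, 0.0 m³/s.
ΣQ_DR = 58.00 m³/s.
With Δt = 3 h = 10800 s, V = ΣQ_DR · Δt = 58.00 × 10800 = 6.26 × 10^5 m³.

V ≈ 6.26 × 10^5 m³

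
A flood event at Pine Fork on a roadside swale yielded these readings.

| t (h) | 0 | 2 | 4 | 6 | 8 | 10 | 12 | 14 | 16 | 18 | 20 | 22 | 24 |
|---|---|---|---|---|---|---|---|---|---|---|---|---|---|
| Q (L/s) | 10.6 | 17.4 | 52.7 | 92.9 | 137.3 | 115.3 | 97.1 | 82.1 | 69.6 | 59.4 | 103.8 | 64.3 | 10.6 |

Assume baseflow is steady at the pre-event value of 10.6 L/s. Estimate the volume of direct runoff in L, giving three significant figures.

V ≈ 5.58 × 10^6 L

Direct-runoff ordinates (Q − Q_b): 0.0, 6.8, 42.1, 82.3, 126.7, 104.7, 86.5, 71.5, 59.0, 48.8, 93.2, 53.7, 0.0 L/s.
ΣQ_DR = 775.3 L/s.
With Δt = 2 h = 7200 s, V = ΣQ_DR · Δt = 775.3 × 7200 = 5.58 × 10^6 L.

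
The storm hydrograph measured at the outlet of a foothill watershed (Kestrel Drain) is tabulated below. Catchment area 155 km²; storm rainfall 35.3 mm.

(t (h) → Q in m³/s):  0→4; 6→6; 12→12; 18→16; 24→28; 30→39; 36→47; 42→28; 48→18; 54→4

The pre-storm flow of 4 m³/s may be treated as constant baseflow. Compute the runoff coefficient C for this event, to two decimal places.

ΣQ_DR = 162.0 m³/s; V = ΣQ_DR·Δt = 3.499 × 10^6 m³.
Runoff depth d = V / A = 22.58 mm.
C = d / P = 22.58 / 35.3 = 0.64.

C ≈ 0.64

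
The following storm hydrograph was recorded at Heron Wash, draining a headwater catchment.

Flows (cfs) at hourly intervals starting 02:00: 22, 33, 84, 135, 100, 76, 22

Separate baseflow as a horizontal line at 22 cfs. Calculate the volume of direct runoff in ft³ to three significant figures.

Direct-runoff ordinates (Q − Q_b): 0.0, 11.0, 62.0, 113.0, 78.0, 54.0, 0.0 cfs.
ΣQ_DR = 318.0 cfs.
With Δt = 1 h = 3600 s, V = ΣQ_DR · Δt = 318.0 × 3600 = 1.14 × 10^6 ft³.

V ≈ 1.14 × 10^6 ft³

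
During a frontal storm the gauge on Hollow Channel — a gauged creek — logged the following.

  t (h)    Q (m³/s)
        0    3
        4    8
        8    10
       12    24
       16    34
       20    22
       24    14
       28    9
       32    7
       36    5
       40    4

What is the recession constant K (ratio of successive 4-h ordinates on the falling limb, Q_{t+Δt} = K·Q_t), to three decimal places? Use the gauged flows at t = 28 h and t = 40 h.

Using the recession-limb readings at t = 28 h and t = 40 h: Q falls from 9 to 4 m³/s over 3 intervals.
K = (Q₂/Q₁)^(1/3) = (4/9)^(1/3) = 0.763.

K ≈ 0.763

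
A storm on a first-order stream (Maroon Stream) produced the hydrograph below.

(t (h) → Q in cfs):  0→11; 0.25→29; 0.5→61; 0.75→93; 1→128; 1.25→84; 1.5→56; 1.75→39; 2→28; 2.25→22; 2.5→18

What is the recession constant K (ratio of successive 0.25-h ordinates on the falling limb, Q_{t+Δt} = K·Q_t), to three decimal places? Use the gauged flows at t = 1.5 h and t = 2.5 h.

K ≈ 0.753

Using the recession-limb readings at t = 1.5 h and t = 2.5 h: Q falls from 56 to 18 cfs over 4 intervals.
K = (Q₂/Q₁)^(1/4) = (18/56)^(1/4) = 0.753.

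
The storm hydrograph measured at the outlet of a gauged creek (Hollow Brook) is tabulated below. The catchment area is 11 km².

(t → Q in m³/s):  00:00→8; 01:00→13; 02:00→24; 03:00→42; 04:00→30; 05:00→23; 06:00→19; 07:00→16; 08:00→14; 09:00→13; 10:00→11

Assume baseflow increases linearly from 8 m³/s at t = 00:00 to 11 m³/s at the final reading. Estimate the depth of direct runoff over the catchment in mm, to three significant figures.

Direct runoff: 0.00, 4.70, 15.40, 33.10, 20.80, 13.50, 9.20, 5.90, 3.60, 2.30, 0.00 m³/s; ΣQ_DR = 108.5 m³/s.
V = ΣQ_DR · Δt = 108.5 × 3600 s = 3.906 × 10^5 m³.
Over A = 11 km², depth = V / A = 35.5 mm.

d ≈ 35.5 mm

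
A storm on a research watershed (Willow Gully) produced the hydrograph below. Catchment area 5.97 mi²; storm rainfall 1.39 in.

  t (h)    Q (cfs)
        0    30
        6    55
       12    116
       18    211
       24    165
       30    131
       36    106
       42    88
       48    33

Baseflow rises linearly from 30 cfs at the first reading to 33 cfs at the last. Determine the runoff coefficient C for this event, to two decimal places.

C ≈ 0.73

ΣQ_DR = 651.5 cfs; V = ΣQ_DR·Δt = 1.407 × 10^7 ft³.
Runoff depth d = V / A = 1.015 in.
C = d / P = 1.015 / 1.39 = 0.73.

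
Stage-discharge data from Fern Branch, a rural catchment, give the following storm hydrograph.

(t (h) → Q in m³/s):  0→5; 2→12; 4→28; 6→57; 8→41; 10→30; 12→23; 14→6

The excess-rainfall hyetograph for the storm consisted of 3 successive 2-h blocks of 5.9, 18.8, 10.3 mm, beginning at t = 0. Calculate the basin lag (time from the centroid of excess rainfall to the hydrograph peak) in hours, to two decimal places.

Centroid of excess rainfall: t_c = Σ P_i·t̄_i / ΣP_i = 3.2514 h (block centres at 1, 3, 5 h).
Hydrograph peak occurs at t = 6 h, so basin lag t_L = 6 − 3.2514 = 2.75 h.

t_L ≈ 2.75 h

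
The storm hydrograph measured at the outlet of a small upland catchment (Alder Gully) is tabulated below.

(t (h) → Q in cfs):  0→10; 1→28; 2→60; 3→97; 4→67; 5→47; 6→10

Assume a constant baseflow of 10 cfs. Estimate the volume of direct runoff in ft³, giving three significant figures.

Direct-runoff ordinates (Q − Q_b): 0.0, 18.0, 50.0, 87.0, 57.0, 37.0, 0.0 cfs.
ΣQ_DR = 249.0 cfs.
With Δt = 1 h = 3600 s, V = ΣQ_DR · Δt = 249.0 × 3600 = 8.96 × 10^5 ft³.

V ≈ 8.96 × 10^5 ft³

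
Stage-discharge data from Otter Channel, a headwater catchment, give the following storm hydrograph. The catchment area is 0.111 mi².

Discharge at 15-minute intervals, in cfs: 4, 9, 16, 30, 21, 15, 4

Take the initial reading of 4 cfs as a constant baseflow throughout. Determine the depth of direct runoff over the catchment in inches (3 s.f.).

d ≈ 0.248 in

Direct runoff: 0.0, 5.0, 12.0, 26.0, 17.0, 11.0, 0.0 cfs; ΣQ_DR = 71.00 cfs.
V = ΣQ_DR · Δt = 71.00 × 900 s = 63900 ft³.
Over A = 0.111 mi², depth = V / A = 0.248 in.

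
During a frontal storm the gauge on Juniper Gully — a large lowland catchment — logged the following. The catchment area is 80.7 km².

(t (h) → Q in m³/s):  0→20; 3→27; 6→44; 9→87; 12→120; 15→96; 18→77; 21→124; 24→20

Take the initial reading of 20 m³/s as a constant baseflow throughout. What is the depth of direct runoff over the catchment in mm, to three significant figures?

d ≈ 58.2 mm

Direct runoff: 0.0, 7.0, 24.0, 67.0, 100.0, 76.0, 57.0, 104.0, 0.0 m³/s; ΣQ_DR = 435.0 m³/s.
V = ΣQ_DR · Δt = 435.0 × 10800 s = 4.698 × 10^6 m³.
Over A = 80.7 km², depth = V / A = 58.2 mm.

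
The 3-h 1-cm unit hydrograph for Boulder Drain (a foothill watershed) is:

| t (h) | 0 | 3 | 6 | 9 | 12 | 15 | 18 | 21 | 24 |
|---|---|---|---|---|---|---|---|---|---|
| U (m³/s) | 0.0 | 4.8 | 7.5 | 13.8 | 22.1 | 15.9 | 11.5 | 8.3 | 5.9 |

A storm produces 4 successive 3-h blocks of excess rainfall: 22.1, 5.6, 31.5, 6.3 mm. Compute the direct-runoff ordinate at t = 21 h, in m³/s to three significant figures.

Q ≈ 88.8 m³/s

By discrete convolution, Q_j = Σ (P_i / 10 mm) · U_{j−i}.
At t = 21 h (j=7): Q = (22.1/10)·8.3 + (5.6/10)·11.5 + (31.5/10)·15.9 + (6.3/10)·22.1 = 88.8 m³/s.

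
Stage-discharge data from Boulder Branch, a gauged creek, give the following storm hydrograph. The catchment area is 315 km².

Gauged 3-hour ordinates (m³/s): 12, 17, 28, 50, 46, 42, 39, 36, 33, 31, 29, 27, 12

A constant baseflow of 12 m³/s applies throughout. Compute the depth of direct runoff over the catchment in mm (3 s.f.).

Direct runoff: 0.0, 5.0, 16.0, 38.0, 34.0, 30.0, 27.0, 24.0, 21.0, 19.0, 17.0, 15.0, 0.0 m³/s; ΣQ_DR = 246.0 m³/s.
V = ΣQ_DR · Δt = 246.0 × 10800 s = 2.657 × 10^6 m³.
Over A = 315 km², depth = V / A = 8.43 mm.

d ≈ 8.43 mm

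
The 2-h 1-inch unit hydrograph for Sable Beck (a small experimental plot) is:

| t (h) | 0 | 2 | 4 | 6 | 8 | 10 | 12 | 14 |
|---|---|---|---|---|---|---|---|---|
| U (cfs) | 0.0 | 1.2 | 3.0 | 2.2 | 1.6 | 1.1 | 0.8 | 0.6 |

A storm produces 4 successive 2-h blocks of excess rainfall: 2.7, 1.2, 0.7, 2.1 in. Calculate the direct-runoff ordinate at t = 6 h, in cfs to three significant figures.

Q ≈ 10.4 cfs

By discrete convolution, Q_j = Σ (P_i / 1 in) · U_{j−i}.
At t = 6 h (j=3): Q = (2.7/1)·2.2 + (1.2/1)·3.0 + (0.7/1)·1.2 + (2.1/1)·0.0 = 10.4 cfs.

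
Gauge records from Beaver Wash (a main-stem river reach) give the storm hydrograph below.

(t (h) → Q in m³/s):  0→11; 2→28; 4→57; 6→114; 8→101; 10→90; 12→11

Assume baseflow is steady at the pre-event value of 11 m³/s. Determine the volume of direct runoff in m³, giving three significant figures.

V ≈ 2.41 × 10^6 m³

Direct-runoff ordinates (Q − Q_b): 0.0, 17.0, 46.0, 103.0, 90.0, 79.0, 0.0 m³/s.
ΣQ_DR = 335.0 m³/s.
With Δt = 2 h = 7200 s, V = ΣQ_DR · Δt = 335.0 × 7200 = 2.41 × 10^6 m³.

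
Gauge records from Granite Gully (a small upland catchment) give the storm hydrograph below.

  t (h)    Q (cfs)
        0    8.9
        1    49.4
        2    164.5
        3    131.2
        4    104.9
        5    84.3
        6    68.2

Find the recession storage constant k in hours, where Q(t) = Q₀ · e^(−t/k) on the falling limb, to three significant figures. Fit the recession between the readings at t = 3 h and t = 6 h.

On the falling limb, Q drops from 131.2 to 68.2 cfs between t = 3 h and t = 6 h (Δt = 3 h).
k = −Δt / ln(Q₂/Q₁) = −3 / ln(68.2/131.2) = 4.59 h.

k ≈ 4.59 h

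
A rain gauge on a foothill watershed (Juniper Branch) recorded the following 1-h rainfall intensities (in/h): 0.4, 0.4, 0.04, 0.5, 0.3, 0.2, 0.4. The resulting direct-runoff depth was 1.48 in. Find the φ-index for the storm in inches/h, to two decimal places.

φ ≈ 0.12 in/h

Only the 6 blocks with intensity above φ contribute runoff: 0.4, 0.4, 0.5, 0.3, 0.2, 0.4 in/h.
Σ(I−φ)·Δt = d  ⇒  (0.4+0.4+0.5+0.3+0.2+0.4 − 6φ)·1 = 1.48
φ = (2.200 − 1.48/1) / 6 = 0.12 in/h.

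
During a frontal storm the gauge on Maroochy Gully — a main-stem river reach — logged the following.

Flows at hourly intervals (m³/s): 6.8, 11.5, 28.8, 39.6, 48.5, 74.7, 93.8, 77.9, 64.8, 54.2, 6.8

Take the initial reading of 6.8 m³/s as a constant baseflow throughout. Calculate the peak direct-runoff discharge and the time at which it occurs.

Q_p = 87.0 m³/s at t = 6 h

Subtracting baseflow gives direct-runoff ordinates: 0.0, 4.7, 22.0, 32.8, 41.7, 67.9, 87.0, 71.1, 58.0, 47.4, 0.0 m³/s.
The maximum is 87.0 m³/s, occurring at the reading for t = 6 h.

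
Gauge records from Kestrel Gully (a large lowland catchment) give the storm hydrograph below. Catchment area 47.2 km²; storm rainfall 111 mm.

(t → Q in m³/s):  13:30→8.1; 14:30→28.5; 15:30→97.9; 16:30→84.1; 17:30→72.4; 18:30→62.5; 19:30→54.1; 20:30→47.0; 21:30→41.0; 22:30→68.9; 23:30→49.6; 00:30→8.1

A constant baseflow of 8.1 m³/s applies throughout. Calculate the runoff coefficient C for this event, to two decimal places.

ΣQ_DR = 525.0 m³/s; V = ΣQ_DR·Δt = 1.890 × 10^6 m³.
Runoff depth d = V / A = 40.04 mm.
C = d / P = 40.04 / 111 = 0.36.

C ≈ 0.36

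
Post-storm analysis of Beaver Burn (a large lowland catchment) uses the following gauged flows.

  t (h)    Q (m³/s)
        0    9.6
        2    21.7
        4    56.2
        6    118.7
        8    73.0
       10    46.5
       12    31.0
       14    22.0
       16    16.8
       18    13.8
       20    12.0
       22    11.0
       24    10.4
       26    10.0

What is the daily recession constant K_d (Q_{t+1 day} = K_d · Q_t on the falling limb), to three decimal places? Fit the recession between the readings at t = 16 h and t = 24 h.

K_d ≈ 0.237

Between t = 16 h and t = 24 h the flow falls from 16.8 to 10.4 m³/s over 4×2 h = 8 h.
Per-interval ratio K = (10.4/16.8)^(1/4) = 0.8870; K_d = K^(24/2) = 0.237.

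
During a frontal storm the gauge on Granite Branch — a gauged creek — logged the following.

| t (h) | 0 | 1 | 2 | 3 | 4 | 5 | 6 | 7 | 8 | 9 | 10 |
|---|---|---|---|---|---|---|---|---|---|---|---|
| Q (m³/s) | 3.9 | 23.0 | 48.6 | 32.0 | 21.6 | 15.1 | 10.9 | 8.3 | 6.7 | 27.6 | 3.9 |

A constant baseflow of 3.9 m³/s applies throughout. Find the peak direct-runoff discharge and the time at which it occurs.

Subtracting baseflow gives direct-runoff ordinates: 0.0, 19.1, 44.7, 28.1, 17.7, 11.2, 7.0, 4.4, 2.8, 23.7, 0.0 m³/s.
The maximum is 44.7 m³/s, occurring at the reading for t = 2 h.

Q_p = 44.7 m³/s at t = 2 h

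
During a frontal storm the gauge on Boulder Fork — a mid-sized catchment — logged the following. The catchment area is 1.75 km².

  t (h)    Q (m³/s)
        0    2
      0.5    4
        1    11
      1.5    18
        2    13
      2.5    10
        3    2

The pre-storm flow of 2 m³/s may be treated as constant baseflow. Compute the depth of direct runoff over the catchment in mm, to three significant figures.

Direct runoff: 0.0, 2.0, 9.0, 16.0, 11.0, 8.0, 0.0 m³/s; ΣQ_DR = 46.00 m³/s.
V = ΣQ_DR · Δt = 46.00 × 1800 s = 82800 m³.
Over A = 1.75 km², depth = V / A = 47.3 mm.

d ≈ 47.3 mm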